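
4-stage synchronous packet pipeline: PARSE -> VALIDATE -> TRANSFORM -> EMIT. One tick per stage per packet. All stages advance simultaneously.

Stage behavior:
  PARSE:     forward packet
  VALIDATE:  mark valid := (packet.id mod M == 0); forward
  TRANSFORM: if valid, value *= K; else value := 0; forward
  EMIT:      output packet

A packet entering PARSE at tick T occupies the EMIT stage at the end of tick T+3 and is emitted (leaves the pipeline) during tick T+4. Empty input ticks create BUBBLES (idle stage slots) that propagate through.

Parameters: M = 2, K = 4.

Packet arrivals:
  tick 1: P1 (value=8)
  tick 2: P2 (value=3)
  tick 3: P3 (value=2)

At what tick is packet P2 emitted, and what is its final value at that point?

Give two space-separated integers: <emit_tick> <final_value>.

Answer: 6 12

Derivation:
Tick 1: [PARSE:P1(v=8,ok=F), VALIDATE:-, TRANSFORM:-, EMIT:-] out:-; in:P1
Tick 2: [PARSE:P2(v=3,ok=F), VALIDATE:P1(v=8,ok=F), TRANSFORM:-, EMIT:-] out:-; in:P2
Tick 3: [PARSE:P3(v=2,ok=F), VALIDATE:P2(v=3,ok=T), TRANSFORM:P1(v=0,ok=F), EMIT:-] out:-; in:P3
Tick 4: [PARSE:-, VALIDATE:P3(v=2,ok=F), TRANSFORM:P2(v=12,ok=T), EMIT:P1(v=0,ok=F)] out:-; in:-
Tick 5: [PARSE:-, VALIDATE:-, TRANSFORM:P3(v=0,ok=F), EMIT:P2(v=12,ok=T)] out:P1(v=0); in:-
Tick 6: [PARSE:-, VALIDATE:-, TRANSFORM:-, EMIT:P3(v=0,ok=F)] out:P2(v=12); in:-
Tick 7: [PARSE:-, VALIDATE:-, TRANSFORM:-, EMIT:-] out:P3(v=0); in:-
P2: arrives tick 2, valid=True (id=2, id%2=0), emit tick 6, final value 12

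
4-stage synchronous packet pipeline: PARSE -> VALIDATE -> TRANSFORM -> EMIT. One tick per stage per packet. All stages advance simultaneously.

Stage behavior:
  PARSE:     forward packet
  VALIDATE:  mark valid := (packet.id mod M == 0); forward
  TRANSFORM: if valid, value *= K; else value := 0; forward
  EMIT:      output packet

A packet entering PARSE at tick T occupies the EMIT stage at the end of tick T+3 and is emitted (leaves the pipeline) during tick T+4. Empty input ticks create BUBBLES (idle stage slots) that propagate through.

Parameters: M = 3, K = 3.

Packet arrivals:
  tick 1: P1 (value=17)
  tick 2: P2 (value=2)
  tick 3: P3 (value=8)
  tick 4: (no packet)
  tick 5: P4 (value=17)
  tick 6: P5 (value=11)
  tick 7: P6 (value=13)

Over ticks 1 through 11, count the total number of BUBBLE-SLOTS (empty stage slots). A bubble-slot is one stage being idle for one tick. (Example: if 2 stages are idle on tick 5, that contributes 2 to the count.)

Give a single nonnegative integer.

Tick 1: [PARSE:P1(v=17,ok=F), VALIDATE:-, TRANSFORM:-, EMIT:-] out:-; bubbles=3
Tick 2: [PARSE:P2(v=2,ok=F), VALIDATE:P1(v=17,ok=F), TRANSFORM:-, EMIT:-] out:-; bubbles=2
Tick 3: [PARSE:P3(v=8,ok=F), VALIDATE:P2(v=2,ok=F), TRANSFORM:P1(v=0,ok=F), EMIT:-] out:-; bubbles=1
Tick 4: [PARSE:-, VALIDATE:P3(v=8,ok=T), TRANSFORM:P2(v=0,ok=F), EMIT:P1(v=0,ok=F)] out:-; bubbles=1
Tick 5: [PARSE:P4(v=17,ok=F), VALIDATE:-, TRANSFORM:P3(v=24,ok=T), EMIT:P2(v=0,ok=F)] out:P1(v=0); bubbles=1
Tick 6: [PARSE:P5(v=11,ok=F), VALIDATE:P4(v=17,ok=F), TRANSFORM:-, EMIT:P3(v=24,ok=T)] out:P2(v=0); bubbles=1
Tick 7: [PARSE:P6(v=13,ok=F), VALIDATE:P5(v=11,ok=F), TRANSFORM:P4(v=0,ok=F), EMIT:-] out:P3(v=24); bubbles=1
Tick 8: [PARSE:-, VALIDATE:P6(v=13,ok=T), TRANSFORM:P5(v=0,ok=F), EMIT:P4(v=0,ok=F)] out:-; bubbles=1
Tick 9: [PARSE:-, VALIDATE:-, TRANSFORM:P6(v=39,ok=T), EMIT:P5(v=0,ok=F)] out:P4(v=0); bubbles=2
Tick 10: [PARSE:-, VALIDATE:-, TRANSFORM:-, EMIT:P6(v=39,ok=T)] out:P5(v=0); bubbles=3
Tick 11: [PARSE:-, VALIDATE:-, TRANSFORM:-, EMIT:-] out:P6(v=39); bubbles=4
Total bubble-slots: 20

Answer: 20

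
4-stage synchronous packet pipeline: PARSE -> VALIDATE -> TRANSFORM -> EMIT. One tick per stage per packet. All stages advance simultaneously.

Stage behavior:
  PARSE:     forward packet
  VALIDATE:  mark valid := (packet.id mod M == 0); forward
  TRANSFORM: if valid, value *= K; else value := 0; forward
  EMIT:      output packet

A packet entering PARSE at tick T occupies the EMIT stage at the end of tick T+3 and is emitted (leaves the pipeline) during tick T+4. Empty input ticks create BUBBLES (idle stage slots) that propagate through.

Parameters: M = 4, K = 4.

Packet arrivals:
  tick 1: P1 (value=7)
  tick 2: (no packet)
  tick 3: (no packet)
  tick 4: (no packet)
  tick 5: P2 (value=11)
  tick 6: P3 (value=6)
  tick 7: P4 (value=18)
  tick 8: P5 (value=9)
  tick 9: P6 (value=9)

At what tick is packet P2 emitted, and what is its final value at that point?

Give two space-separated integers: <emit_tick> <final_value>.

Answer: 9 0

Derivation:
Tick 1: [PARSE:P1(v=7,ok=F), VALIDATE:-, TRANSFORM:-, EMIT:-] out:-; in:P1
Tick 2: [PARSE:-, VALIDATE:P1(v=7,ok=F), TRANSFORM:-, EMIT:-] out:-; in:-
Tick 3: [PARSE:-, VALIDATE:-, TRANSFORM:P1(v=0,ok=F), EMIT:-] out:-; in:-
Tick 4: [PARSE:-, VALIDATE:-, TRANSFORM:-, EMIT:P1(v=0,ok=F)] out:-; in:-
Tick 5: [PARSE:P2(v=11,ok=F), VALIDATE:-, TRANSFORM:-, EMIT:-] out:P1(v=0); in:P2
Tick 6: [PARSE:P3(v=6,ok=F), VALIDATE:P2(v=11,ok=F), TRANSFORM:-, EMIT:-] out:-; in:P3
Tick 7: [PARSE:P4(v=18,ok=F), VALIDATE:P3(v=6,ok=F), TRANSFORM:P2(v=0,ok=F), EMIT:-] out:-; in:P4
Tick 8: [PARSE:P5(v=9,ok=F), VALIDATE:P4(v=18,ok=T), TRANSFORM:P3(v=0,ok=F), EMIT:P2(v=0,ok=F)] out:-; in:P5
Tick 9: [PARSE:P6(v=9,ok=F), VALIDATE:P5(v=9,ok=F), TRANSFORM:P4(v=72,ok=T), EMIT:P3(v=0,ok=F)] out:P2(v=0); in:P6
Tick 10: [PARSE:-, VALIDATE:P6(v=9,ok=F), TRANSFORM:P5(v=0,ok=F), EMIT:P4(v=72,ok=T)] out:P3(v=0); in:-
Tick 11: [PARSE:-, VALIDATE:-, TRANSFORM:P6(v=0,ok=F), EMIT:P5(v=0,ok=F)] out:P4(v=72); in:-
Tick 12: [PARSE:-, VALIDATE:-, TRANSFORM:-, EMIT:P6(v=0,ok=F)] out:P5(v=0); in:-
Tick 13: [PARSE:-, VALIDATE:-, TRANSFORM:-, EMIT:-] out:P6(v=0); in:-
P2: arrives tick 5, valid=False (id=2, id%4=2), emit tick 9, final value 0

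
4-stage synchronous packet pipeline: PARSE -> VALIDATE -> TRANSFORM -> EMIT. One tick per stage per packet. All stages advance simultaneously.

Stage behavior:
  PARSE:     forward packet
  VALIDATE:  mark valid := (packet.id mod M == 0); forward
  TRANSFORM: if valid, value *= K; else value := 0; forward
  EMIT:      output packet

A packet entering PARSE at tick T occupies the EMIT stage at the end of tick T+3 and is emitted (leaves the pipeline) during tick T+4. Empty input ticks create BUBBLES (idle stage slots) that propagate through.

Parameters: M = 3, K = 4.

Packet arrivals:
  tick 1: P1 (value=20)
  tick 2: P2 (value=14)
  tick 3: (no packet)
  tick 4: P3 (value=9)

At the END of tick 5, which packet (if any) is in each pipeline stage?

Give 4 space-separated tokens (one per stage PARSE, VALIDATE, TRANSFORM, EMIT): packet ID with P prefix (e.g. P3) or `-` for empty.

Tick 1: [PARSE:P1(v=20,ok=F), VALIDATE:-, TRANSFORM:-, EMIT:-] out:-; in:P1
Tick 2: [PARSE:P2(v=14,ok=F), VALIDATE:P1(v=20,ok=F), TRANSFORM:-, EMIT:-] out:-; in:P2
Tick 3: [PARSE:-, VALIDATE:P2(v=14,ok=F), TRANSFORM:P1(v=0,ok=F), EMIT:-] out:-; in:-
Tick 4: [PARSE:P3(v=9,ok=F), VALIDATE:-, TRANSFORM:P2(v=0,ok=F), EMIT:P1(v=0,ok=F)] out:-; in:P3
Tick 5: [PARSE:-, VALIDATE:P3(v=9,ok=T), TRANSFORM:-, EMIT:P2(v=0,ok=F)] out:P1(v=0); in:-
At end of tick 5: ['-', 'P3', '-', 'P2']

Answer: - P3 - P2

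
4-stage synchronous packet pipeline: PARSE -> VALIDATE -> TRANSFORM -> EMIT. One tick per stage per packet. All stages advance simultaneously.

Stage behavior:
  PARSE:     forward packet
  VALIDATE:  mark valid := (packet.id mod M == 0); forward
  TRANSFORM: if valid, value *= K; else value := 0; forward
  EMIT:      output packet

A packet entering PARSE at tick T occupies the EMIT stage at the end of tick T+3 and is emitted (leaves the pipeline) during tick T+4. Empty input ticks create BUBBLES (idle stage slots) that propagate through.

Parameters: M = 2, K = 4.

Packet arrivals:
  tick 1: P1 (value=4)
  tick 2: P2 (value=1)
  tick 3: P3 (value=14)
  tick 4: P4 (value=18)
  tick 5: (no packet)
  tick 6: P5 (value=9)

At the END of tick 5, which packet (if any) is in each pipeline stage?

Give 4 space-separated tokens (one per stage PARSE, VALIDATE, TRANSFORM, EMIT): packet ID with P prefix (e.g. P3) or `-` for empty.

Tick 1: [PARSE:P1(v=4,ok=F), VALIDATE:-, TRANSFORM:-, EMIT:-] out:-; in:P1
Tick 2: [PARSE:P2(v=1,ok=F), VALIDATE:P1(v=4,ok=F), TRANSFORM:-, EMIT:-] out:-; in:P2
Tick 3: [PARSE:P3(v=14,ok=F), VALIDATE:P2(v=1,ok=T), TRANSFORM:P1(v=0,ok=F), EMIT:-] out:-; in:P3
Tick 4: [PARSE:P4(v=18,ok=F), VALIDATE:P3(v=14,ok=F), TRANSFORM:P2(v=4,ok=T), EMIT:P1(v=0,ok=F)] out:-; in:P4
Tick 5: [PARSE:-, VALIDATE:P4(v=18,ok=T), TRANSFORM:P3(v=0,ok=F), EMIT:P2(v=4,ok=T)] out:P1(v=0); in:-
At end of tick 5: ['-', 'P4', 'P3', 'P2']

Answer: - P4 P3 P2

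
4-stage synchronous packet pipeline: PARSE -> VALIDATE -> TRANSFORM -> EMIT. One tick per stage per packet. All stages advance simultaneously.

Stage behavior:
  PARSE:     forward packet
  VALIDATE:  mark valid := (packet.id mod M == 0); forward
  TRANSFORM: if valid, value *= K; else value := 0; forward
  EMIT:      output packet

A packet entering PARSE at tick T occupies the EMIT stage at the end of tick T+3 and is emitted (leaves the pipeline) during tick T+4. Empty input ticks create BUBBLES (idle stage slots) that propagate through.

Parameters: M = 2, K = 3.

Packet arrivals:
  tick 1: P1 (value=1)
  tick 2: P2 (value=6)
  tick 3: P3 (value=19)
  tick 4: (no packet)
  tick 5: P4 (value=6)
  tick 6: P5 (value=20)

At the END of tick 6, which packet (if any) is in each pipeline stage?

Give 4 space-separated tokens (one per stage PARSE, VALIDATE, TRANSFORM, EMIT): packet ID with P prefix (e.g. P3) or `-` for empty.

Tick 1: [PARSE:P1(v=1,ok=F), VALIDATE:-, TRANSFORM:-, EMIT:-] out:-; in:P1
Tick 2: [PARSE:P2(v=6,ok=F), VALIDATE:P1(v=1,ok=F), TRANSFORM:-, EMIT:-] out:-; in:P2
Tick 3: [PARSE:P3(v=19,ok=F), VALIDATE:P2(v=6,ok=T), TRANSFORM:P1(v=0,ok=F), EMIT:-] out:-; in:P3
Tick 4: [PARSE:-, VALIDATE:P3(v=19,ok=F), TRANSFORM:P2(v=18,ok=T), EMIT:P1(v=0,ok=F)] out:-; in:-
Tick 5: [PARSE:P4(v=6,ok=F), VALIDATE:-, TRANSFORM:P3(v=0,ok=F), EMIT:P2(v=18,ok=T)] out:P1(v=0); in:P4
Tick 6: [PARSE:P5(v=20,ok=F), VALIDATE:P4(v=6,ok=T), TRANSFORM:-, EMIT:P3(v=0,ok=F)] out:P2(v=18); in:P5
At end of tick 6: ['P5', 'P4', '-', 'P3']

Answer: P5 P4 - P3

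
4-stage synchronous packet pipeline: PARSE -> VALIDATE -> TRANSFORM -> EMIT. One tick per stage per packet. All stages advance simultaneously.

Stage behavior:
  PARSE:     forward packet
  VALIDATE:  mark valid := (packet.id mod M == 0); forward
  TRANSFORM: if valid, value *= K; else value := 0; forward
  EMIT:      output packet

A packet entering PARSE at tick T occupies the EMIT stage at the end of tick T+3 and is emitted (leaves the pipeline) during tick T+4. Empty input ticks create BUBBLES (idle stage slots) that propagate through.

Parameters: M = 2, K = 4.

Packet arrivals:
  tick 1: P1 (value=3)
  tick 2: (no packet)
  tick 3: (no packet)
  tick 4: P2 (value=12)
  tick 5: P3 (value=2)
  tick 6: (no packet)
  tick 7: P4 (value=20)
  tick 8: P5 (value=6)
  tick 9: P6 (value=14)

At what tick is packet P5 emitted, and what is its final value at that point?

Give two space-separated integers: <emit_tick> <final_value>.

Tick 1: [PARSE:P1(v=3,ok=F), VALIDATE:-, TRANSFORM:-, EMIT:-] out:-; in:P1
Tick 2: [PARSE:-, VALIDATE:P1(v=3,ok=F), TRANSFORM:-, EMIT:-] out:-; in:-
Tick 3: [PARSE:-, VALIDATE:-, TRANSFORM:P1(v=0,ok=F), EMIT:-] out:-; in:-
Tick 4: [PARSE:P2(v=12,ok=F), VALIDATE:-, TRANSFORM:-, EMIT:P1(v=0,ok=F)] out:-; in:P2
Tick 5: [PARSE:P3(v=2,ok=F), VALIDATE:P2(v=12,ok=T), TRANSFORM:-, EMIT:-] out:P1(v=0); in:P3
Tick 6: [PARSE:-, VALIDATE:P3(v=2,ok=F), TRANSFORM:P2(v=48,ok=T), EMIT:-] out:-; in:-
Tick 7: [PARSE:P4(v=20,ok=F), VALIDATE:-, TRANSFORM:P3(v=0,ok=F), EMIT:P2(v=48,ok=T)] out:-; in:P4
Tick 8: [PARSE:P5(v=6,ok=F), VALIDATE:P4(v=20,ok=T), TRANSFORM:-, EMIT:P3(v=0,ok=F)] out:P2(v=48); in:P5
Tick 9: [PARSE:P6(v=14,ok=F), VALIDATE:P5(v=6,ok=F), TRANSFORM:P4(v=80,ok=T), EMIT:-] out:P3(v=0); in:P6
Tick 10: [PARSE:-, VALIDATE:P6(v=14,ok=T), TRANSFORM:P5(v=0,ok=F), EMIT:P4(v=80,ok=T)] out:-; in:-
Tick 11: [PARSE:-, VALIDATE:-, TRANSFORM:P6(v=56,ok=T), EMIT:P5(v=0,ok=F)] out:P4(v=80); in:-
Tick 12: [PARSE:-, VALIDATE:-, TRANSFORM:-, EMIT:P6(v=56,ok=T)] out:P5(v=0); in:-
Tick 13: [PARSE:-, VALIDATE:-, TRANSFORM:-, EMIT:-] out:P6(v=56); in:-
P5: arrives tick 8, valid=False (id=5, id%2=1), emit tick 12, final value 0

Answer: 12 0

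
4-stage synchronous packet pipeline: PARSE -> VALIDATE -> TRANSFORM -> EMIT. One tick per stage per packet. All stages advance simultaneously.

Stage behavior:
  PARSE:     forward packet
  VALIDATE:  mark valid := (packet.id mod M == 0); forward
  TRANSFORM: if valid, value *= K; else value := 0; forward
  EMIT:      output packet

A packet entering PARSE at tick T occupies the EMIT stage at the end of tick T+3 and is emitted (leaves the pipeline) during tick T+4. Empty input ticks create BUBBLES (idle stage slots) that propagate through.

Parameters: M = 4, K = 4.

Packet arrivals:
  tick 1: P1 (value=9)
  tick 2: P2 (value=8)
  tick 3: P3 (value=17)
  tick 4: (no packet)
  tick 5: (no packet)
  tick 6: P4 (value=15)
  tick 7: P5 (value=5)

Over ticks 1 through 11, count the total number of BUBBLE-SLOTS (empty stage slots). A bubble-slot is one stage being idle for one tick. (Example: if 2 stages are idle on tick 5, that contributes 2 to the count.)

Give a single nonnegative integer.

Tick 1: [PARSE:P1(v=9,ok=F), VALIDATE:-, TRANSFORM:-, EMIT:-] out:-; bubbles=3
Tick 2: [PARSE:P2(v=8,ok=F), VALIDATE:P1(v=9,ok=F), TRANSFORM:-, EMIT:-] out:-; bubbles=2
Tick 3: [PARSE:P3(v=17,ok=F), VALIDATE:P2(v=8,ok=F), TRANSFORM:P1(v=0,ok=F), EMIT:-] out:-; bubbles=1
Tick 4: [PARSE:-, VALIDATE:P3(v=17,ok=F), TRANSFORM:P2(v=0,ok=F), EMIT:P1(v=0,ok=F)] out:-; bubbles=1
Tick 5: [PARSE:-, VALIDATE:-, TRANSFORM:P3(v=0,ok=F), EMIT:P2(v=0,ok=F)] out:P1(v=0); bubbles=2
Tick 6: [PARSE:P4(v=15,ok=F), VALIDATE:-, TRANSFORM:-, EMIT:P3(v=0,ok=F)] out:P2(v=0); bubbles=2
Tick 7: [PARSE:P5(v=5,ok=F), VALIDATE:P4(v=15,ok=T), TRANSFORM:-, EMIT:-] out:P3(v=0); bubbles=2
Tick 8: [PARSE:-, VALIDATE:P5(v=5,ok=F), TRANSFORM:P4(v=60,ok=T), EMIT:-] out:-; bubbles=2
Tick 9: [PARSE:-, VALIDATE:-, TRANSFORM:P5(v=0,ok=F), EMIT:P4(v=60,ok=T)] out:-; bubbles=2
Tick 10: [PARSE:-, VALIDATE:-, TRANSFORM:-, EMIT:P5(v=0,ok=F)] out:P4(v=60); bubbles=3
Tick 11: [PARSE:-, VALIDATE:-, TRANSFORM:-, EMIT:-] out:P5(v=0); bubbles=4
Total bubble-slots: 24

Answer: 24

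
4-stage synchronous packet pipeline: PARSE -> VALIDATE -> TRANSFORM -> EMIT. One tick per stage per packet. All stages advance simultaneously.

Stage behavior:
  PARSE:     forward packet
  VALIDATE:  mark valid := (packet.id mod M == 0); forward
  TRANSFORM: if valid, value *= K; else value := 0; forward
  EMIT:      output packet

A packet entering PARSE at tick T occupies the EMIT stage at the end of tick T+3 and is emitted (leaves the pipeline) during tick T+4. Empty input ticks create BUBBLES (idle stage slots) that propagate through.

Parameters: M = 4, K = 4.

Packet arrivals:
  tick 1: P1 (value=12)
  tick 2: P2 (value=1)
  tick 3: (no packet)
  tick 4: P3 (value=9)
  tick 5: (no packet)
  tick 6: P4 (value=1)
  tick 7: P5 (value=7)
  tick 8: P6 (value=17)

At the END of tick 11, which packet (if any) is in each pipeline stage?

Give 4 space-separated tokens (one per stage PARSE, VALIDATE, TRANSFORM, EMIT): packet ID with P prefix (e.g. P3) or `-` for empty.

Answer: - - - P6

Derivation:
Tick 1: [PARSE:P1(v=12,ok=F), VALIDATE:-, TRANSFORM:-, EMIT:-] out:-; in:P1
Tick 2: [PARSE:P2(v=1,ok=F), VALIDATE:P1(v=12,ok=F), TRANSFORM:-, EMIT:-] out:-; in:P2
Tick 3: [PARSE:-, VALIDATE:P2(v=1,ok=F), TRANSFORM:P1(v=0,ok=F), EMIT:-] out:-; in:-
Tick 4: [PARSE:P3(v=9,ok=F), VALIDATE:-, TRANSFORM:P2(v=0,ok=F), EMIT:P1(v=0,ok=F)] out:-; in:P3
Tick 5: [PARSE:-, VALIDATE:P3(v=9,ok=F), TRANSFORM:-, EMIT:P2(v=0,ok=F)] out:P1(v=0); in:-
Tick 6: [PARSE:P4(v=1,ok=F), VALIDATE:-, TRANSFORM:P3(v=0,ok=F), EMIT:-] out:P2(v=0); in:P4
Tick 7: [PARSE:P5(v=7,ok=F), VALIDATE:P4(v=1,ok=T), TRANSFORM:-, EMIT:P3(v=0,ok=F)] out:-; in:P5
Tick 8: [PARSE:P6(v=17,ok=F), VALIDATE:P5(v=7,ok=F), TRANSFORM:P4(v=4,ok=T), EMIT:-] out:P3(v=0); in:P6
Tick 9: [PARSE:-, VALIDATE:P6(v=17,ok=F), TRANSFORM:P5(v=0,ok=F), EMIT:P4(v=4,ok=T)] out:-; in:-
Tick 10: [PARSE:-, VALIDATE:-, TRANSFORM:P6(v=0,ok=F), EMIT:P5(v=0,ok=F)] out:P4(v=4); in:-
Tick 11: [PARSE:-, VALIDATE:-, TRANSFORM:-, EMIT:P6(v=0,ok=F)] out:P5(v=0); in:-
At end of tick 11: ['-', '-', '-', 'P6']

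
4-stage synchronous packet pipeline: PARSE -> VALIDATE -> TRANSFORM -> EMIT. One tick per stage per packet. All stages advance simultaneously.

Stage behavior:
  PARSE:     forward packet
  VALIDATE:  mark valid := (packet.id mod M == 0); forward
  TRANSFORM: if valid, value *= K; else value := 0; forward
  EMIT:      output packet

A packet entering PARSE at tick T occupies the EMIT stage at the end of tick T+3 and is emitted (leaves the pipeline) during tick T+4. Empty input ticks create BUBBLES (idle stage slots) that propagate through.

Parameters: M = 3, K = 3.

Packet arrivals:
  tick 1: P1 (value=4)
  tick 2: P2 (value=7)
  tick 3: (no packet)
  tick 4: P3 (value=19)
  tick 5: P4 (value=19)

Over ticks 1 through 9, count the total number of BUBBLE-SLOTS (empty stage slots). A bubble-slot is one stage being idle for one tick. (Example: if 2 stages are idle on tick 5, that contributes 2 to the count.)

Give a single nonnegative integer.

Tick 1: [PARSE:P1(v=4,ok=F), VALIDATE:-, TRANSFORM:-, EMIT:-] out:-; bubbles=3
Tick 2: [PARSE:P2(v=7,ok=F), VALIDATE:P1(v=4,ok=F), TRANSFORM:-, EMIT:-] out:-; bubbles=2
Tick 3: [PARSE:-, VALIDATE:P2(v=7,ok=F), TRANSFORM:P1(v=0,ok=F), EMIT:-] out:-; bubbles=2
Tick 4: [PARSE:P3(v=19,ok=F), VALIDATE:-, TRANSFORM:P2(v=0,ok=F), EMIT:P1(v=0,ok=F)] out:-; bubbles=1
Tick 5: [PARSE:P4(v=19,ok=F), VALIDATE:P3(v=19,ok=T), TRANSFORM:-, EMIT:P2(v=0,ok=F)] out:P1(v=0); bubbles=1
Tick 6: [PARSE:-, VALIDATE:P4(v=19,ok=F), TRANSFORM:P3(v=57,ok=T), EMIT:-] out:P2(v=0); bubbles=2
Tick 7: [PARSE:-, VALIDATE:-, TRANSFORM:P4(v=0,ok=F), EMIT:P3(v=57,ok=T)] out:-; bubbles=2
Tick 8: [PARSE:-, VALIDATE:-, TRANSFORM:-, EMIT:P4(v=0,ok=F)] out:P3(v=57); bubbles=3
Tick 9: [PARSE:-, VALIDATE:-, TRANSFORM:-, EMIT:-] out:P4(v=0); bubbles=4
Total bubble-slots: 20

Answer: 20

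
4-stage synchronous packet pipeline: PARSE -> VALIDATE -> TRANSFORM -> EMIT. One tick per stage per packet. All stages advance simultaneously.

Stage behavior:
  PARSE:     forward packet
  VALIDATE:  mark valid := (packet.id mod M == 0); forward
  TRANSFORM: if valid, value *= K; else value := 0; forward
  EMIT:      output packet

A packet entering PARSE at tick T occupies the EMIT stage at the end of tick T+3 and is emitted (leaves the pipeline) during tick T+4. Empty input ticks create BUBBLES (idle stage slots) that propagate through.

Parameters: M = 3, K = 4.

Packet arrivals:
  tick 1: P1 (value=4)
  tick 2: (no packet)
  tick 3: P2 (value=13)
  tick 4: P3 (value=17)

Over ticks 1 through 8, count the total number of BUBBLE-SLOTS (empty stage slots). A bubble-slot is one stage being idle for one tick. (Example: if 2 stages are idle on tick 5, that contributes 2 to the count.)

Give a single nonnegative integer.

Tick 1: [PARSE:P1(v=4,ok=F), VALIDATE:-, TRANSFORM:-, EMIT:-] out:-; bubbles=3
Tick 2: [PARSE:-, VALIDATE:P1(v=4,ok=F), TRANSFORM:-, EMIT:-] out:-; bubbles=3
Tick 3: [PARSE:P2(v=13,ok=F), VALIDATE:-, TRANSFORM:P1(v=0,ok=F), EMIT:-] out:-; bubbles=2
Tick 4: [PARSE:P3(v=17,ok=F), VALIDATE:P2(v=13,ok=F), TRANSFORM:-, EMIT:P1(v=0,ok=F)] out:-; bubbles=1
Tick 5: [PARSE:-, VALIDATE:P3(v=17,ok=T), TRANSFORM:P2(v=0,ok=F), EMIT:-] out:P1(v=0); bubbles=2
Tick 6: [PARSE:-, VALIDATE:-, TRANSFORM:P3(v=68,ok=T), EMIT:P2(v=0,ok=F)] out:-; bubbles=2
Tick 7: [PARSE:-, VALIDATE:-, TRANSFORM:-, EMIT:P3(v=68,ok=T)] out:P2(v=0); bubbles=3
Tick 8: [PARSE:-, VALIDATE:-, TRANSFORM:-, EMIT:-] out:P3(v=68); bubbles=4
Total bubble-slots: 20

Answer: 20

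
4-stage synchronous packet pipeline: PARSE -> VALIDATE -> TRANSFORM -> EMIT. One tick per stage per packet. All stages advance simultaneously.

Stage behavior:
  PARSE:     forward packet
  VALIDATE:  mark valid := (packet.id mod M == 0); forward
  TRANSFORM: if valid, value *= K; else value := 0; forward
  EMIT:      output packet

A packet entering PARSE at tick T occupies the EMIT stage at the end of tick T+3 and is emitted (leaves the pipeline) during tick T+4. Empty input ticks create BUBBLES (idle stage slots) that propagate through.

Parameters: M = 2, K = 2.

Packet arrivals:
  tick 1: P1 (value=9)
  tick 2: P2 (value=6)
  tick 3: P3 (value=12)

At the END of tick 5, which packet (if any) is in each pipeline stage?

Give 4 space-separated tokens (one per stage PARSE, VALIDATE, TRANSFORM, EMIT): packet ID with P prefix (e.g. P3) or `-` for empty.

Tick 1: [PARSE:P1(v=9,ok=F), VALIDATE:-, TRANSFORM:-, EMIT:-] out:-; in:P1
Tick 2: [PARSE:P2(v=6,ok=F), VALIDATE:P1(v=9,ok=F), TRANSFORM:-, EMIT:-] out:-; in:P2
Tick 3: [PARSE:P3(v=12,ok=F), VALIDATE:P2(v=6,ok=T), TRANSFORM:P1(v=0,ok=F), EMIT:-] out:-; in:P3
Tick 4: [PARSE:-, VALIDATE:P3(v=12,ok=F), TRANSFORM:P2(v=12,ok=T), EMIT:P1(v=0,ok=F)] out:-; in:-
Tick 5: [PARSE:-, VALIDATE:-, TRANSFORM:P3(v=0,ok=F), EMIT:P2(v=12,ok=T)] out:P1(v=0); in:-
At end of tick 5: ['-', '-', 'P3', 'P2']

Answer: - - P3 P2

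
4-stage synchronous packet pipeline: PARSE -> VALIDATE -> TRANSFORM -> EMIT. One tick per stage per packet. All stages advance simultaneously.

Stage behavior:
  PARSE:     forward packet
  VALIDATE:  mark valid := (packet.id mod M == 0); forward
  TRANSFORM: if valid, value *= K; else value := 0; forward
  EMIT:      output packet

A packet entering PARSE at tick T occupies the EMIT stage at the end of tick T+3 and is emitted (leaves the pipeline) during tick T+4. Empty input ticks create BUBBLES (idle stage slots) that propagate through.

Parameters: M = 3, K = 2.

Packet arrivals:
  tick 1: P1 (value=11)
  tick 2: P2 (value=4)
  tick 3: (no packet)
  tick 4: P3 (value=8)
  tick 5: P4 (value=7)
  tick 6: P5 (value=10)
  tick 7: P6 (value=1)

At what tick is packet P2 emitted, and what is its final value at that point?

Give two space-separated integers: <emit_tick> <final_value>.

Answer: 6 0

Derivation:
Tick 1: [PARSE:P1(v=11,ok=F), VALIDATE:-, TRANSFORM:-, EMIT:-] out:-; in:P1
Tick 2: [PARSE:P2(v=4,ok=F), VALIDATE:P1(v=11,ok=F), TRANSFORM:-, EMIT:-] out:-; in:P2
Tick 3: [PARSE:-, VALIDATE:P2(v=4,ok=F), TRANSFORM:P1(v=0,ok=F), EMIT:-] out:-; in:-
Tick 4: [PARSE:P3(v=8,ok=F), VALIDATE:-, TRANSFORM:P2(v=0,ok=F), EMIT:P1(v=0,ok=F)] out:-; in:P3
Tick 5: [PARSE:P4(v=7,ok=F), VALIDATE:P3(v=8,ok=T), TRANSFORM:-, EMIT:P2(v=0,ok=F)] out:P1(v=0); in:P4
Tick 6: [PARSE:P5(v=10,ok=F), VALIDATE:P4(v=7,ok=F), TRANSFORM:P3(v=16,ok=T), EMIT:-] out:P2(v=0); in:P5
Tick 7: [PARSE:P6(v=1,ok=F), VALIDATE:P5(v=10,ok=F), TRANSFORM:P4(v=0,ok=F), EMIT:P3(v=16,ok=T)] out:-; in:P6
Tick 8: [PARSE:-, VALIDATE:P6(v=1,ok=T), TRANSFORM:P5(v=0,ok=F), EMIT:P4(v=0,ok=F)] out:P3(v=16); in:-
Tick 9: [PARSE:-, VALIDATE:-, TRANSFORM:P6(v=2,ok=T), EMIT:P5(v=0,ok=F)] out:P4(v=0); in:-
Tick 10: [PARSE:-, VALIDATE:-, TRANSFORM:-, EMIT:P6(v=2,ok=T)] out:P5(v=0); in:-
Tick 11: [PARSE:-, VALIDATE:-, TRANSFORM:-, EMIT:-] out:P6(v=2); in:-
P2: arrives tick 2, valid=False (id=2, id%3=2), emit tick 6, final value 0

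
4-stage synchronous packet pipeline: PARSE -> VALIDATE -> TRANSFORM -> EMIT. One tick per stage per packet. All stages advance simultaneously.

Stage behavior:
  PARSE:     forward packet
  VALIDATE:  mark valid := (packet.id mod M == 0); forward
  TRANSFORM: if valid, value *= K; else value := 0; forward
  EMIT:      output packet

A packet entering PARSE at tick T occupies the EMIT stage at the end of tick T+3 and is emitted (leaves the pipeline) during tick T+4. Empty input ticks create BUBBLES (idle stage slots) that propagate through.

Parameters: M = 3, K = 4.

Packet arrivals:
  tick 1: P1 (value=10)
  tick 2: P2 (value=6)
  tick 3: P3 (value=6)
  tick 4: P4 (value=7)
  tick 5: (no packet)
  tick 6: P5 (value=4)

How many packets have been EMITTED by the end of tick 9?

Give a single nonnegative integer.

Tick 1: [PARSE:P1(v=10,ok=F), VALIDATE:-, TRANSFORM:-, EMIT:-] out:-; in:P1
Tick 2: [PARSE:P2(v=6,ok=F), VALIDATE:P1(v=10,ok=F), TRANSFORM:-, EMIT:-] out:-; in:P2
Tick 3: [PARSE:P3(v=6,ok=F), VALIDATE:P2(v=6,ok=F), TRANSFORM:P1(v=0,ok=F), EMIT:-] out:-; in:P3
Tick 4: [PARSE:P4(v=7,ok=F), VALIDATE:P3(v=6,ok=T), TRANSFORM:P2(v=0,ok=F), EMIT:P1(v=0,ok=F)] out:-; in:P4
Tick 5: [PARSE:-, VALIDATE:P4(v=7,ok=F), TRANSFORM:P3(v=24,ok=T), EMIT:P2(v=0,ok=F)] out:P1(v=0); in:-
Tick 6: [PARSE:P5(v=4,ok=F), VALIDATE:-, TRANSFORM:P4(v=0,ok=F), EMIT:P3(v=24,ok=T)] out:P2(v=0); in:P5
Tick 7: [PARSE:-, VALIDATE:P5(v=4,ok=F), TRANSFORM:-, EMIT:P4(v=0,ok=F)] out:P3(v=24); in:-
Tick 8: [PARSE:-, VALIDATE:-, TRANSFORM:P5(v=0,ok=F), EMIT:-] out:P4(v=0); in:-
Tick 9: [PARSE:-, VALIDATE:-, TRANSFORM:-, EMIT:P5(v=0,ok=F)] out:-; in:-
Emitted by tick 9: ['P1', 'P2', 'P3', 'P4']

Answer: 4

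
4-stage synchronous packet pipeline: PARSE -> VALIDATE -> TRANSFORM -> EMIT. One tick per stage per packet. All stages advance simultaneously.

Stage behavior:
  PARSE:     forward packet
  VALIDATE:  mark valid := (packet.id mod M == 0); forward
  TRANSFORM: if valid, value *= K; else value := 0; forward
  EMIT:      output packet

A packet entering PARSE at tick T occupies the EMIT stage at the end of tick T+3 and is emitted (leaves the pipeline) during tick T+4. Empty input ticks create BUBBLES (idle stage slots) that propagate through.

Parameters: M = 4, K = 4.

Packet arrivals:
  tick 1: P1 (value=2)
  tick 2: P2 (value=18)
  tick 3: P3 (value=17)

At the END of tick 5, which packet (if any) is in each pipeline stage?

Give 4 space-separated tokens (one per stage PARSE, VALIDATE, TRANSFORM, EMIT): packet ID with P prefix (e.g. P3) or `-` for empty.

Tick 1: [PARSE:P1(v=2,ok=F), VALIDATE:-, TRANSFORM:-, EMIT:-] out:-; in:P1
Tick 2: [PARSE:P2(v=18,ok=F), VALIDATE:P1(v=2,ok=F), TRANSFORM:-, EMIT:-] out:-; in:P2
Tick 3: [PARSE:P3(v=17,ok=F), VALIDATE:P2(v=18,ok=F), TRANSFORM:P1(v=0,ok=F), EMIT:-] out:-; in:P3
Tick 4: [PARSE:-, VALIDATE:P3(v=17,ok=F), TRANSFORM:P2(v=0,ok=F), EMIT:P1(v=0,ok=F)] out:-; in:-
Tick 5: [PARSE:-, VALIDATE:-, TRANSFORM:P3(v=0,ok=F), EMIT:P2(v=0,ok=F)] out:P1(v=0); in:-
At end of tick 5: ['-', '-', 'P3', 'P2']

Answer: - - P3 P2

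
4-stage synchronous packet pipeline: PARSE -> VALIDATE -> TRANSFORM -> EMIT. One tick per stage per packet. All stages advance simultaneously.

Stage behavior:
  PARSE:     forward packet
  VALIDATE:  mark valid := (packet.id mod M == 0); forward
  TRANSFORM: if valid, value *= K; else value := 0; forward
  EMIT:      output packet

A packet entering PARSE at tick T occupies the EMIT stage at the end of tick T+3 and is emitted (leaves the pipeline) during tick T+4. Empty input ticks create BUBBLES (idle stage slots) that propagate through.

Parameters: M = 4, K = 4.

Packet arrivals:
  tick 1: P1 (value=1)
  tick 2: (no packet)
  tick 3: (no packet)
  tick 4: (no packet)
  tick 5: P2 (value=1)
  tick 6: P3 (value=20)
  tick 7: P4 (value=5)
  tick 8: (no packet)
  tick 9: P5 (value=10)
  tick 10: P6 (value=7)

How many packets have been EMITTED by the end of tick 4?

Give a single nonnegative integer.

Answer: 0

Derivation:
Tick 1: [PARSE:P1(v=1,ok=F), VALIDATE:-, TRANSFORM:-, EMIT:-] out:-; in:P1
Tick 2: [PARSE:-, VALIDATE:P1(v=1,ok=F), TRANSFORM:-, EMIT:-] out:-; in:-
Tick 3: [PARSE:-, VALIDATE:-, TRANSFORM:P1(v=0,ok=F), EMIT:-] out:-; in:-
Tick 4: [PARSE:-, VALIDATE:-, TRANSFORM:-, EMIT:P1(v=0,ok=F)] out:-; in:-
Emitted by tick 4: []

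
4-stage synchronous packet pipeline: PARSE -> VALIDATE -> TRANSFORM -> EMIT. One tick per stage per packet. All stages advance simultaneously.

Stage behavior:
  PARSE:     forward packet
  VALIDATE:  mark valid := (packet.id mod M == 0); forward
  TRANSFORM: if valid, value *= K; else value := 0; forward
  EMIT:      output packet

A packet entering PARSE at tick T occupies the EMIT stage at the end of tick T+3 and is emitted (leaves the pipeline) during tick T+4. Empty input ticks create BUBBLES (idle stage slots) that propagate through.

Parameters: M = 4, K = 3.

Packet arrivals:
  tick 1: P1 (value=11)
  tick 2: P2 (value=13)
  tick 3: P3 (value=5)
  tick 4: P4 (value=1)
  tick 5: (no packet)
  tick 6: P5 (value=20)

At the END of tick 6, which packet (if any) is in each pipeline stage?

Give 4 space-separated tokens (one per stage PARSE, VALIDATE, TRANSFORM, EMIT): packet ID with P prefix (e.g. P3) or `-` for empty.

Tick 1: [PARSE:P1(v=11,ok=F), VALIDATE:-, TRANSFORM:-, EMIT:-] out:-; in:P1
Tick 2: [PARSE:P2(v=13,ok=F), VALIDATE:P1(v=11,ok=F), TRANSFORM:-, EMIT:-] out:-; in:P2
Tick 3: [PARSE:P3(v=5,ok=F), VALIDATE:P2(v=13,ok=F), TRANSFORM:P1(v=0,ok=F), EMIT:-] out:-; in:P3
Tick 4: [PARSE:P4(v=1,ok=F), VALIDATE:P3(v=5,ok=F), TRANSFORM:P2(v=0,ok=F), EMIT:P1(v=0,ok=F)] out:-; in:P4
Tick 5: [PARSE:-, VALIDATE:P4(v=1,ok=T), TRANSFORM:P3(v=0,ok=F), EMIT:P2(v=0,ok=F)] out:P1(v=0); in:-
Tick 6: [PARSE:P5(v=20,ok=F), VALIDATE:-, TRANSFORM:P4(v=3,ok=T), EMIT:P3(v=0,ok=F)] out:P2(v=0); in:P5
At end of tick 6: ['P5', '-', 'P4', 'P3']

Answer: P5 - P4 P3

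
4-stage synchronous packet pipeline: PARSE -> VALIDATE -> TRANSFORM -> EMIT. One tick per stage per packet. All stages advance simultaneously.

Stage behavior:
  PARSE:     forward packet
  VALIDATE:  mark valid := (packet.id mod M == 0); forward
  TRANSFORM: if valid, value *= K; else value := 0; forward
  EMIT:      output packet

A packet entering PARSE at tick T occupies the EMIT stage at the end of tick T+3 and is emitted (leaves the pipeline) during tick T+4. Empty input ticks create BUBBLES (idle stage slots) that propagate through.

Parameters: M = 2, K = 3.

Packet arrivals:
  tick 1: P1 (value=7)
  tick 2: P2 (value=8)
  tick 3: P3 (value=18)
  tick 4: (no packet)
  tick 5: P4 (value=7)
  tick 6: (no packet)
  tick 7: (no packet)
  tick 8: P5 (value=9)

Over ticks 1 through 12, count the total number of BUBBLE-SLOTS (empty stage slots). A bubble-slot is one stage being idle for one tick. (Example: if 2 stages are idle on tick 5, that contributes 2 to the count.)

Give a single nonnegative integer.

Answer: 28

Derivation:
Tick 1: [PARSE:P1(v=7,ok=F), VALIDATE:-, TRANSFORM:-, EMIT:-] out:-; bubbles=3
Tick 2: [PARSE:P2(v=8,ok=F), VALIDATE:P1(v=7,ok=F), TRANSFORM:-, EMIT:-] out:-; bubbles=2
Tick 3: [PARSE:P3(v=18,ok=F), VALIDATE:P2(v=8,ok=T), TRANSFORM:P1(v=0,ok=F), EMIT:-] out:-; bubbles=1
Tick 4: [PARSE:-, VALIDATE:P3(v=18,ok=F), TRANSFORM:P2(v=24,ok=T), EMIT:P1(v=0,ok=F)] out:-; bubbles=1
Tick 5: [PARSE:P4(v=7,ok=F), VALIDATE:-, TRANSFORM:P3(v=0,ok=F), EMIT:P2(v=24,ok=T)] out:P1(v=0); bubbles=1
Tick 6: [PARSE:-, VALIDATE:P4(v=7,ok=T), TRANSFORM:-, EMIT:P3(v=0,ok=F)] out:P2(v=24); bubbles=2
Tick 7: [PARSE:-, VALIDATE:-, TRANSFORM:P4(v=21,ok=T), EMIT:-] out:P3(v=0); bubbles=3
Tick 8: [PARSE:P5(v=9,ok=F), VALIDATE:-, TRANSFORM:-, EMIT:P4(v=21,ok=T)] out:-; bubbles=2
Tick 9: [PARSE:-, VALIDATE:P5(v=9,ok=F), TRANSFORM:-, EMIT:-] out:P4(v=21); bubbles=3
Tick 10: [PARSE:-, VALIDATE:-, TRANSFORM:P5(v=0,ok=F), EMIT:-] out:-; bubbles=3
Tick 11: [PARSE:-, VALIDATE:-, TRANSFORM:-, EMIT:P5(v=0,ok=F)] out:-; bubbles=3
Tick 12: [PARSE:-, VALIDATE:-, TRANSFORM:-, EMIT:-] out:P5(v=0); bubbles=4
Total bubble-slots: 28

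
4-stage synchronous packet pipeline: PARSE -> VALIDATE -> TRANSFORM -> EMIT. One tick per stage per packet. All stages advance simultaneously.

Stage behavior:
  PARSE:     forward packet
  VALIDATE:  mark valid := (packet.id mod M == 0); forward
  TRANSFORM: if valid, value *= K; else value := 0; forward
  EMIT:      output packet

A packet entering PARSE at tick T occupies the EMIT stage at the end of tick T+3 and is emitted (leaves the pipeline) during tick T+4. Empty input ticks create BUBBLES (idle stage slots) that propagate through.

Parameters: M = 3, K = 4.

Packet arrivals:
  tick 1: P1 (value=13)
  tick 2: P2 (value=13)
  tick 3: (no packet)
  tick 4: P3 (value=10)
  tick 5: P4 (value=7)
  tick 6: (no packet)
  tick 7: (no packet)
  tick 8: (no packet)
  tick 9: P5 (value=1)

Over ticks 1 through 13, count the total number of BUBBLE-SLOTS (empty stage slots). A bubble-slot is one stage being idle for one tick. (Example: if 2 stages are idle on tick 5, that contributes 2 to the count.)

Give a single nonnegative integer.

Tick 1: [PARSE:P1(v=13,ok=F), VALIDATE:-, TRANSFORM:-, EMIT:-] out:-; bubbles=3
Tick 2: [PARSE:P2(v=13,ok=F), VALIDATE:P1(v=13,ok=F), TRANSFORM:-, EMIT:-] out:-; bubbles=2
Tick 3: [PARSE:-, VALIDATE:P2(v=13,ok=F), TRANSFORM:P1(v=0,ok=F), EMIT:-] out:-; bubbles=2
Tick 4: [PARSE:P3(v=10,ok=F), VALIDATE:-, TRANSFORM:P2(v=0,ok=F), EMIT:P1(v=0,ok=F)] out:-; bubbles=1
Tick 5: [PARSE:P4(v=7,ok=F), VALIDATE:P3(v=10,ok=T), TRANSFORM:-, EMIT:P2(v=0,ok=F)] out:P1(v=0); bubbles=1
Tick 6: [PARSE:-, VALIDATE:P4(v=7,ok=F), TRANSFORM:P3(v=40,ok=T), EMIT:-] out:P2(v=0); bubbles=2
Tick 7: [PARSE:-, VALIDATE:-, TRANSFORM:P4(v=0,ok=F), EMIT:P3(v=40,ok=T)] out:-; bubbles=2
Tick 8: [PARSE:-, VALIDATE:-, TRANSFORM:-, EMIT:P4(v=0,ok=F)] out:P3(v=40); bubbles=3
Tick 9: [PARSE:P5(v=1,ok=F), VALIDATE:-, TRANSFORM:-, EMIT:-] out:P4(v=0); bubbles=3
Tick 10: [PARSE:-, VALIDATE:P5(v=1,ok=F), TRANSFORM:-, EMIT:-] out:-; bubbles=3
Tick 11: [PARSE:-, VALIDATE:-, TRANSFORM:P5(v=0,ok=F), EMIT:-] out:-; bubbles=3
Tick 12: [PARSE:-, VALIDATE:-, TRANSFORM:-, EMIT:P5(v=0,ok=F)] out:-; bubbles=3
Tick 13: [PARSE:-, VALIDATE:-, TRANSFORM:-, EMIT:-] out:P5(v=0); bubbles=4
Total bubble-slots: 32

Answer: 32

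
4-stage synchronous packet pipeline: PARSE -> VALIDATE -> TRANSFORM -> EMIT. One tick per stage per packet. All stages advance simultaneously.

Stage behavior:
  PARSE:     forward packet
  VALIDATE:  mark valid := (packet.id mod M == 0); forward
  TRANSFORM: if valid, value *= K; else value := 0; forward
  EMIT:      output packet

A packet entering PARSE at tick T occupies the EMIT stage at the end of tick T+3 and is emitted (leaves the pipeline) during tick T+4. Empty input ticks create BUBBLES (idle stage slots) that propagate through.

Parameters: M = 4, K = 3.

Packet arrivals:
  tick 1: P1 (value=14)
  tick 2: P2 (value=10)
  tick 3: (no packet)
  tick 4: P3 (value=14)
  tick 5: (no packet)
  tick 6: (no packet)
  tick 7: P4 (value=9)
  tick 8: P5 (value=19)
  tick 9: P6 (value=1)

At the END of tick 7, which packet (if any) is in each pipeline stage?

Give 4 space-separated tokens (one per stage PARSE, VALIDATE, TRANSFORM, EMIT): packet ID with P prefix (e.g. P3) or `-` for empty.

Answer: P4 - - P3

Derivation:
Tick 1: [PARSE:P1(v=14,ok=F), VALIDATE:-, TRANSFORM:-, EMIT:-] out:-; in:P1
Tick 2: [PARSE:P2(v=10,ok=F), VALIDATE:P1(v=14,ok=F), TRANSFORM:-, EMIT:-] out:-; in:P2
Tick 3: [PARSE:-, VALIDATE:P2(v=10,ok=F), TRANSFORM:P1(v=0,ok=F), EMIT:-] out:-; in:-
Tick 4: [PARSE:P3(v=14,ok=F), VALIDATE:-, TRANSFORM:P2(v=0,ok=F), EMIT:P1(v=0,ok=F)] out:-; in:P3
Tick 5: [PARSE:-, VALIDATE:P3(v=14,ok=F), TRANSFORM:-, EMIT:P2(v=0,ok=F)] out:P1(v=0); in:-
Tick 6: [PARSE:-, VALIDATE:-, TRANSFORM:P3(v=0,ok=F), EMIT:-] out:P2(v=0); in:-
Tick 7: [PARSE:P4(v=9,ok=F), VALIDATE:-, TRANSFORM:-, EMIT:P3(v=0,ok=F)] out:-; in:P4
At end of tick 7: ['P4', '-', '-', 'P3']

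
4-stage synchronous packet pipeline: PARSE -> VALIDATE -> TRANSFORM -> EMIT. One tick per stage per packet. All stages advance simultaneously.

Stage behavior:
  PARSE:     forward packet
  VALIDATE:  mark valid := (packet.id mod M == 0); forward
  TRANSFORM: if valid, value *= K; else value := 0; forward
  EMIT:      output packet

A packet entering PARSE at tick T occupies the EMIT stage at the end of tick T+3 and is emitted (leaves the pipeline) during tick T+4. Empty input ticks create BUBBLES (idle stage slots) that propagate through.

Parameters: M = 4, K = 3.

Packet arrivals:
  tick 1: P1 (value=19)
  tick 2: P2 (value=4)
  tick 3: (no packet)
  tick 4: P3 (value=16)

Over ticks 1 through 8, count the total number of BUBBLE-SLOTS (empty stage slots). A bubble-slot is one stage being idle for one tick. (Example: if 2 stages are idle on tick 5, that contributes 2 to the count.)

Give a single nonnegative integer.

Tick 1: [PARSE:P1(v=19,ok=F), VALIDATE:-, TRANSFORM:-, EMIT:-] out:-; bubbles=3
Tick 2: [PARSE:P2(v=4,ok=F), VALIDATE:P1(v=19,ok=F), TRANSFORM:-, EMIT:-] out:-; bubbles=2
Tick 3: [PARSE:-, VALIDATE:P2(v=4,ok=F), TRANSFORM:P1(v=0,ok=F), EMIT:-] out:-; bubbles=2
Tick 4: [PARSE:P3(v=16,ok=F), VALIDATE:-, TRANSFORM:P2(v=0,ok=F), EMIT:P1(v=0,ok=F)] out:-; bubbles=1
Tick 5: [PARSE:-, VALIDATE:P3(v=16,ok=F), TRANSFORM:-, EMIT:P2(v=0,ok=F)] out:P1(v=0); bubbles=2
Tick 6: [PARSE:-, VALIDATE:-, TRANSFORM:P3(v=0,ok=F), EMIT:-] out:P2(v=0); bubbles=3
Tick 7: [PARSE:-, VALIDATE:-, TRANSFORM:-, EMIT:P3(v=0,ok=F)] out:-; bubbles=3
Tick 8: [PARSE:-, VALIDATE:-, TRANSFORM:-, EMIT:-] out:P3(v=0); bubbles=4
Total bubble-slots: 20

Answer: 20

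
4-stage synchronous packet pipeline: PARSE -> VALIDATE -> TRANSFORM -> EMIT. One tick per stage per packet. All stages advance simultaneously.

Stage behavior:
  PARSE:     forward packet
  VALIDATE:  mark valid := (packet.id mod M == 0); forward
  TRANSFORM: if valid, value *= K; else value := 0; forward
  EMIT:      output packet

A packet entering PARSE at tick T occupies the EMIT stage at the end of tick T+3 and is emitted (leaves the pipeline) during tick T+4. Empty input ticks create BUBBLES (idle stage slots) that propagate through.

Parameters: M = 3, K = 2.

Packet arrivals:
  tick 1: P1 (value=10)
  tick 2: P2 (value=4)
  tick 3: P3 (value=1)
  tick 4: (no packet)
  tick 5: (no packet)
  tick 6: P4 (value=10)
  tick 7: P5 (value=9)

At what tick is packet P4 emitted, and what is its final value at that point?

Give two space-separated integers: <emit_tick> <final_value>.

Tick 1: [PARSE:P1(v=10,ok=F), VALIDATE:-, TRANSFORM:-, EMIT:-] out:-; in:P1
Tick 2: [PARSE:P2(v=4,ok=F), VALIDATE:P1(v=10,ok=F), TRANSFORM:-, EMIT:-] out:-; in:P2
Tick 3: [PARSE:P3(v=1,ok=F), VALIDATE:P2(v=4,ok=F), TRANSFORM:P1(v=0,ok=F), EMIT:-] out:-; in:P3
Tick 4: [PARSE:-, VALIDATE:P3(v=1,ok=T), TRANSFORM:P2(v=0,ok=F), EMIT:P1(v=0,ok=F)] out:-; in:-
Tick 5: [PARSE:-, VALIDATE:-, TRANSFORM:P3(v=2,ok=T), EMIT:P2(v=0,ok=F)] out:P1(v=0); in:-
Tick 6: [PARSE:P4(v=10,ok=F), VALIDATE:-, TRANSFORM:-, EMIT:P3(v=2,ok=T)] out:P2(v=0); in:P4
Tick 7: [PARSE:P5(v=9,ok=F), VALIDATE:P4(v=10,ok=F), TRANSFORM:-, EMIT:-] out:P3(v=2); in:P5
Tick 8: [PARSE:-, VALIDATE:P5(v=9,ok=F), TRANSFORM:P4(v=0,ok=F), EMIT:-] out:-; in:-
Tick 9: [PARSE:-, VALIDATE:-, TRANSFORM:P5(v=0,ok=F), EMIT:P4(v=0,ok=F)] out:-; in:-
Tick 10: [PARSE:-, VALIDATE:-, TRANSFORM:-, EMIT:P5(v=0,ok=F)] out:P4(v=0); in:-
Tick 11: [PARSE:-, VALIDATE:-, TRANSFORM:-, EMIT:-] out:P5(v=0); in:-
P4: arrives tick 6, valid=False (id=4, id%3=1), emit tick 10, final value 0

Answer: 10 0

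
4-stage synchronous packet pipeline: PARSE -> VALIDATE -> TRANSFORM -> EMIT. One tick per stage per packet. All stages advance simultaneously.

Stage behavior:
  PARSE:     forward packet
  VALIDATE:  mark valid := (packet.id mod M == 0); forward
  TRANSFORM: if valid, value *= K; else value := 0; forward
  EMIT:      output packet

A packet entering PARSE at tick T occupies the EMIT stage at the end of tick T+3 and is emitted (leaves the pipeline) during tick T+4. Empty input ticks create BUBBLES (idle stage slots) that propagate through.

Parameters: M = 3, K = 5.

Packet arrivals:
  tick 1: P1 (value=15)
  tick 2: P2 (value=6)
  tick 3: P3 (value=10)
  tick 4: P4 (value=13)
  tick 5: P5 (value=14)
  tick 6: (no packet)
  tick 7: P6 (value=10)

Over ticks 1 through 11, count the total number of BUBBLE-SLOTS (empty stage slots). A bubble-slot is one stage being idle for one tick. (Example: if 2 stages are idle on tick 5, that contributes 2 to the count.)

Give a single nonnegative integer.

Answer: 20

Derivation:
Tick 1: [PARSE:P1(v=15,ok=F), VALIDATE:-, TRANSFORM:-, EMIT:-] out:-; bubbles=3
Tick 2: [PARSE:P2(v=6,ok=F), VALIDATE:P1(v=15,ok=F), TRANSFORM:-, EMIT:-] out:-; bubbles=2
Tick 3: [PARSE:P3(v=10,ok=F), VALIDATE:P2(v=6,ok=F), TRANSFORM:P1(v=0,ok=F), EMIT:-] out:-; bubbles=1
Tick 4: [PARSE:P4(v=13,ok=F), VALIDATE:P3(v=10,ok=T), TRANSFORM:P2(v=0,ok=F), EMIT:P1(v=0,ok=F)] out:-; bubbles=0
Tick 5: [PARSE:P5(v=14,ok=F), VALIDATE:P4(v=13,ok=F), TRANSFORM:P3(v=50,ok=T), EMIT:P2(v=0,ok=F)] out:P1(v=0); bubbles=0
Tick 6: [PARSE:-, VALIDATE:P5(v=14,ok=F), TRANSFORM:P4(v=0,ok=F), EMIT:P3(v=50,ok=T)] out:P2(v=0); bubbles=1
Tick 7: [PARSE:P6(v=10,ok=F), VALIDATE:-, TRANSFORM:P5(v=0,ok=F), EMIT:P4(v=0,ok=F)] out:P3(v=50); bubbles=1
Tick 8: [PARSE:-, VALIDATE:P6(v=10,ok=T), TRANSFORM:-, EMIT:P5(v=0,ok=F)] out:P4(v=0); bubbles=2
Tick 9: [PARSE:-, VALIDATE:-, TRANSFORM:P6(v=50,ok=T), EMIT:-] out:P5(v=0); bubbles=3
Tick 10: [PARSE:-, VALIDATE:-, TRANSFORM:-, EMIT:P6(v=50,ok=T)] out:-; bubbles=3
Tick 11: [PARSE:-, VALIDATE:-, TRANSFORM:-, EMIT:-] out:P6(v=50); bubbles=4
Total bubble-slots: 20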